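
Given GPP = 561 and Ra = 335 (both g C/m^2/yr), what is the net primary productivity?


NPP = GPP - Ra = 561 - 335 = 226 g C/m^2/yr

226 g C/m^2/yr


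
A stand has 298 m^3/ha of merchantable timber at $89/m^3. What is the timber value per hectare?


Value = 298 * 89 = $26522/ha

$26522/ha


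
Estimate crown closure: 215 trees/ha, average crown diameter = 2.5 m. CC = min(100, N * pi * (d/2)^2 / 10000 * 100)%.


(d/2)^2 = (2.5/2)^2 = 1.25^2 = 1.5625
Crown area = 3.141593 * 1.5625 = 4.90874 m^2
N * area / 10000 * 100 = 215 * 4.90874 / 10000 * 100 = 10.5538
CC = min(100, 10.5538) = 10.5538 ≈ 10.6%

10.6%


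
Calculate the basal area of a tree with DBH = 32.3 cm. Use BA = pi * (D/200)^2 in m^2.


D/200 = 32.3/200 = 0.1615 m
(D/200)^2 = 0.1615^2 = 0.02608225
BA = 3.141593 * 0.02608225 = 0.0819398 ≈ 0.0819 m^2

0.0819 m^2


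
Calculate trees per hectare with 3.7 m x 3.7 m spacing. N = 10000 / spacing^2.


N = 10000 / 3.7^2 = 10000 / 13.69 = 730.460 ≈ 730 trees/ha

730 trees/ha


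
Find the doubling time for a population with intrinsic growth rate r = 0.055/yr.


td = ln(2) / 0.055 = 0.693147 / 0.055 = 12.6027 ≈ 12.6 years

12.6 years


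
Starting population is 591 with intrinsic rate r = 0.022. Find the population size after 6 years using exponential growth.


r*t = 0.022 * 6 = 0.132
exp(0.132) = 1.14111
N = 591 * 1.14111 = 674.396 ≈ 674

674


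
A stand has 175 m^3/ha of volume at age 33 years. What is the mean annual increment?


MAI = 175 / 33 = 5.3030 ≈ 5.30 m^3/ha/yr

5.30 m^3/ha/yr


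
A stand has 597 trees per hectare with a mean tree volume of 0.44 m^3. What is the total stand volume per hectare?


V_stand = 597 * 0.44 = 262.68 ≈ 262.7 m^3/ha

262.7 m^3/ha


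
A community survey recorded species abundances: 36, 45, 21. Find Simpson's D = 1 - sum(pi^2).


Total N = 36 + 45 + 21 = 102
Per-species terms:
  p = 36/102 = 0.352941; p^2 = 0.352941^2 = 0.124567
  p = 45/102 = 0.441176; p^2 = 0.441176^2 = 0.194636
  p = 21/102 = 0.205882; p^2 = 0.205882^2 = 0.042387
sum(p^2) = 0.124567 + 0.194636 + 0.042387 = 0.361590
D = 1 - 0.361590 = 0.638410 ≈ 0.6384

0.6384


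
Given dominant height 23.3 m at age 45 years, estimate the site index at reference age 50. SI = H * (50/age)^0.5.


50/45 = 1.11111
(1.11111)^0.5 = 1.05409
SI = 23.3 * 1.05409 = 24.5603 ≈ 24.6 m

24.6 m


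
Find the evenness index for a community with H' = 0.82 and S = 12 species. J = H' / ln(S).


ln(12) = 2.48491
J = H' / ln(S) = 0.82 / 2.48491 = 0.329992 ≈ 0.3300

0.3300


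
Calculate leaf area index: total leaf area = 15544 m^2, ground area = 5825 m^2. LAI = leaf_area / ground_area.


LAI = 15544 / 5825 = 2.6685 ≈ 2.67

2.67


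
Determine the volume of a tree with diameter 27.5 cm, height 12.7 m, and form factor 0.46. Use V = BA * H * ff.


(D/200)^2 = (27.5/200)^2 = 0.1375^2 = 0.01890625
BA = 3.141593 * 0.01890625 = 0.0593957 m^2
V = 0.0593957 * 12.7 * 0.46 = 0.346990 ≈ 0.347 m^3

0.347 m^3


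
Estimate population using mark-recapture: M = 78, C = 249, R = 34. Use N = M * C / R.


N = M * C / R = 78 * 249 / 34 = 19422 / 34 = 571.24 ≈ 571

571 individuals


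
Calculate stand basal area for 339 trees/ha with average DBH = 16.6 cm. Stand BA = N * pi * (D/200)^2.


(D/200)^2 = (16.6/200)^2 = 0.083^2 = 0.006889
Individual BA = 3.141593 * 0.006889 = 0.0216424 m^2
Stand BA = 339 * 0.0216424 = 7.33677 ≈ 7.34 m^2/ha

7.34 m^2/ha


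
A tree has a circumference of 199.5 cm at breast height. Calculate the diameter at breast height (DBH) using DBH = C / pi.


DBH = C / pi = 199.5 / 3.141593 = 63.5028 ≈ 63.50 cm

63.50 cm


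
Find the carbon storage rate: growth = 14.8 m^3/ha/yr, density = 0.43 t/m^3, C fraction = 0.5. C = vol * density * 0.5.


C = 14.8 * 0.43 * 0.5 = 3.182 ≈ 3.18 t C/ha/yr

3.18 t C/ha/yr


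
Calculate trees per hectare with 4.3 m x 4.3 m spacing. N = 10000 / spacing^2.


N = 10000 / 4.3^2 = 10000 / 18.49 = 540.833 ≈ 541 trees/ha

541 trees/ha


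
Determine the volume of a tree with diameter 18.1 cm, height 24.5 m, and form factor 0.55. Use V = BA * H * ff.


(D/200)^2 = (18.1/200)^2 = 0.0905^2 = 0.00819025
BA = 3.141593 * 0.00819025 = 0.0257304 m^2
V = 0.0257304 * 24.5 * 0.55 = 0.346717 ≈ 0.347 m^3

0.347 m^3


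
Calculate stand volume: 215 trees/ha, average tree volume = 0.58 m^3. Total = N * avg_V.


V_stand = 215 * 0.58 = 124.7 m^3/ha

124.7 m^3/ha


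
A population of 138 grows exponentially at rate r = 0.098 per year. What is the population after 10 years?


r*t = 0.098 * 10 = 0.98
exp(0.98) = 2.66446
N = 138 * 2.66446 = 367.695 ≈ 368

368


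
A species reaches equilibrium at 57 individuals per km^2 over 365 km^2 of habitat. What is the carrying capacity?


K = 57 * 365 = 20805 individuals

20805 individuals


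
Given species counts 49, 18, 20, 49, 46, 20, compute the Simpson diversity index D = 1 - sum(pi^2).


Total N = 49 + 18 + 20 + 49 + 46 + 20 = 202
Per-species terms:
  p = 49/202 = 0.242574; p^2 = 0.242574^2 = 0.058842
  p = 18/202 = 0.089109; p^2 = 0.089109^2 = 0.007940
  p = 20/202 = 0.099010; p^2 = 0.099010^2 = 0.009803
  p = 49/202 = 0.242574; p^2 = 0.242574^2 = 0.058842
  p = 46/202 = 0.227723; p^2 = 0.227723^2 = 0.051858
  p = 20/202 = 0.099010; p^2 = 0.099010^2 = 0.009803
sum(p^2) = 0.058842 + 0.007940 + 0.009803 + 0.058842 + 0.051858 + 0.009803 = 0.197088
D = 1 - 0.197088 = 0.802912 ≈ 0.8029

0.8029


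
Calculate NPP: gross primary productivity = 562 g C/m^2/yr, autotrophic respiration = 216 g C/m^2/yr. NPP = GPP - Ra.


NPP = GPP - Ra = 562 - 216 = 346 g C/m^2/yr

346 g C/m^2/yr


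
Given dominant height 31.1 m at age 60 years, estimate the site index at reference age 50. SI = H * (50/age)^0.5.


50/60 = 0.833333
(0.833333)^0.5 = 0.912871
SI = 31.1 * 0.912871 = 28.3903 ≈ 28.4 m

28.4 m


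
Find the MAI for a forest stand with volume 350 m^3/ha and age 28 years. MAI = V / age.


MAI = 350 / 28 = 12.50 m^3/ha/yr

12.50 m^3/ha/yr


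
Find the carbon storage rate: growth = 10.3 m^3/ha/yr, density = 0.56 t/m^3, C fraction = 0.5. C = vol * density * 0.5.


C = 10.3 * 0.56 * 0.5 = 2.884 ≈ 2.88 t C/ha/yr

2.88 t C/ha/yr


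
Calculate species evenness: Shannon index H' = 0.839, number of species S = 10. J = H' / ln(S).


ln(10) = 2.30259
J = H' / ln(S) = 0.839 / 2.30259 = 0.364372 ≈ 0.3644

0.3644


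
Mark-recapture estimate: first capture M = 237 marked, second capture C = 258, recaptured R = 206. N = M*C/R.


N = M * C / R = 237 * 258 / 206 = 61146 / 206 = 296.83 ≈ 297

297 individuals


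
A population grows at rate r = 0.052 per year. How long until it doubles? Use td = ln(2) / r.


td = ln(2) / 0.052 = 0.693147 / 0.052 = 13.3298 ≈ 13.3 years

13.3 years


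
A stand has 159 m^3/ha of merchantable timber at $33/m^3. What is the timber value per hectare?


Value = 159 * 33 = $5247/ha

$5247/ha


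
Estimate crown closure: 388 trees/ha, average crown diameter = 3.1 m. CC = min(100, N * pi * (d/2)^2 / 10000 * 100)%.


(d/2)^2 = (3.1/2)^2 = 1.55^2 = 2.4025
Crown area = 3.141593 * 2.4025 = 7.54768 m^2
N * area / 10000 * 100 = 388 * 7.54768 / 10000 * 100 = 29.2850
CC = min(100, 29.2850) = 29.2850 ≈ 29.3%

29.3%


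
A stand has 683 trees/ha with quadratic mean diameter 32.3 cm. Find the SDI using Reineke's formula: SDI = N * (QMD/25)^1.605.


QMD/25 = 32.3/25 = 1.292
(1.292)^1.605 = exp(1.605 * ln(1.292)) = exp(1.605 * 0.256191) = exp(0.411187) = 1.50861
SDI = 683 * 1.50861 = 1030.38 ≈ 1030

1030


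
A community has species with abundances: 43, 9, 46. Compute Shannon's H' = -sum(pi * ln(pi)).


Total N = 43 + 9 + 46 = 98
Per-species terms:
  p = 43/98 = 0.438776; ln(p) = -0.823766; p*ln(p) = 0.438776 * (-0.823766) = -0.361449
  p = 9/98 = 0.091837; ln(p) = -2.387740; p*ln(p) = 0.091837 * (-2.387740) = -0.219283
  p = 46/98 = 0.469388; ln(p) = -0.756326; p*ln(p) = 0.469388 * (-0.756326) = -0.355010
sum(p*ln(p)) = (-0.361449) + (-0.219283) + (-0.355010) = -0.935742
H' = -(-0.935742) = 0.935742 ≈ 0.9357

0.9357


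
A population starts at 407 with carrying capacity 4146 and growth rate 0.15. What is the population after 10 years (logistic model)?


(K - N0)/N0 = (4146 - 407)/407 = 3739/407 = 9.18673
r*t = 0.15 * 10 = 1.5; exp(-1.5) = 0.223130
9.18673 * 0.223130 = 2.04984
1 + 2.04984 = 3.04984
N = 4146 / 3.04984 = 1359.42 ≈ 1359

1359


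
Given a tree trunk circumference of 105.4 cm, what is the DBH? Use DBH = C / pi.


DBH = C / pi = 105.4 / 3.141593 = 33.5499 ≈ 33.55 cm

33.55 cm


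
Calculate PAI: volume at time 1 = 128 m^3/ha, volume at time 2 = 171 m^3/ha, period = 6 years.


PAI = (V2 - V1) / period = (171 - 128) / 6 = 43 / 6 = 7.1667 ≈ 7.17 m^3/ha/yr

7.17 m^3/ha/yr


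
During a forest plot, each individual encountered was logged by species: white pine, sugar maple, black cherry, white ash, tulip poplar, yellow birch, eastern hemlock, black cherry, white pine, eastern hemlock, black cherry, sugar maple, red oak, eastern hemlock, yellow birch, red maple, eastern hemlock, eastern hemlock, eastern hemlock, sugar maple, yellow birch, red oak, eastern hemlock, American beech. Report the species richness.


Total individuals logged = 24
Distinct species (count of individuals): white pine (2), sugar maple (3), black cherry (3), white ash (1), tulip poplar (1), yellow birch (3), eastern hemlock (7), red oak (2), red maple (1), American beech (1)
Species richness = number of distinct species = 10

10


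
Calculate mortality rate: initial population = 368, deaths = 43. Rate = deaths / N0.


Mortality rate = 43 / 368 = 0.116848 ≈ 0.1168

0.1168


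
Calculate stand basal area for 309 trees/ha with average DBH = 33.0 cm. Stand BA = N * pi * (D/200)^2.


(D/200)^2 = (33.0/200)^2 = 0.165^2 = 0.027225
Individual BA = 3.141593 * 0.027225 = 0.0855299 m^2
Stand BA = 309 * 0.0855299 = 26.4287 ≈ 26.43 m^2/ha

26.43 m^2/ha


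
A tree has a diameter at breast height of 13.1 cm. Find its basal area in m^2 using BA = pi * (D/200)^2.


D/200 = 13.1/200 = 0.0655 m
(D/200)^2 = 0.0655^2 = 0.00429025
BA = 3.141593 * 0.00429025 = 0.0134782 ≈ 0.0135 m^2

0.0135 m^2


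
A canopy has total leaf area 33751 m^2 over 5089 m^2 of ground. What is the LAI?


LAI = 33751 / 5089 = 6.6321 ≈ 6.63

6.63


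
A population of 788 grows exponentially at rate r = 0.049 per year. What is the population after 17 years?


r*t = 0.049 * 17 = 0.833
exp(0.833) = 2.30021
N = 788 * 2.30021 = 1812.57 ≈ 1813

1813


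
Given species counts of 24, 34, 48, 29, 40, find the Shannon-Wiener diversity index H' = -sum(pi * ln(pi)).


Total N = 24 + 34 + 48 + 29 + 40 = 175
Per-species terms:
  p = 24/175 = 0.137143; ln(p) = -1.986731; p*ln(p) = 0.137143 * (-1.986731) = -0.272466
  p = 34/175 = 0.194286; ln(p) = -1.638424; p*ln(p) = 0.194286 * (-1.638424) = -0.318323
  p = 48/175 = 0.274286; ln(p) = -1.293584; p*ln(p) = 0.274286 * (-1.293584) = -0.354812
  p = 29/175 = 0.165714; ln(p) = -1.797492; p*ln(p) = 0.165714 * (-1.797492) = -0.297870
  p = 40/175 = 0.228571; ln(p) = -1.475908; p*ln(p) = 0.228571 * (-1.475908) = -0.337350
sum(p*ln(p)) = (-0.272466) + (-0.318323) + (-0.354812) + (-0.297870) + (-0.337350) = -1.580821
H' = -(-1.580821) = 1.580821 ≈ 1.5808

1.5808


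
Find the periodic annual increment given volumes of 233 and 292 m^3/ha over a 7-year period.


PAI = (V2 - V1) / period = (292 - 233) / 7 = 59 / 7 = 8.4286 ≈ 8.43 m^3/ha/yr

8.43 m^3/ha/yr


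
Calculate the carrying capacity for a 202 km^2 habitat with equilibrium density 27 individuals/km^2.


K = 27 * 202 = 5454 individuals

5454 individuals


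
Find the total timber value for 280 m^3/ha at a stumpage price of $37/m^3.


Value = 280 * 37 = $10360/ha

$10360/ha


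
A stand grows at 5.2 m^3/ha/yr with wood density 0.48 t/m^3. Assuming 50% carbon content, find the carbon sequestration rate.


C = 5.2 * 0.48 * 0.5 = 1.248 ≈ 1.25 t C/ha/yr

1.25 t C/ha/yr


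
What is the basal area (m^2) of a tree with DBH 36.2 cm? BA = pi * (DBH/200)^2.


D/200 = 36.2/200 = 0.181 m
(D/200)^2 = 0.181^2 = 0.032761
BA = 3.141593 * 0.032761 = 0.102922 ≈ 0.1029 m^2

0.1029 m^2


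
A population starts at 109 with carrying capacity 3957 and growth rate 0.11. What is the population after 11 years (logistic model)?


(K - N0)/N0 = (3957 - 109)/109 = 3848/109 = 35.3028
r*t = 0.11 * 11 = 1.21; exp(-1.21) = 0.298197
35.3028 * 0.298197 = 10.5272
1 + 10.5272 = 11.5272
N = 3957 / 11.5272 = 343.275 ≈ 343

343


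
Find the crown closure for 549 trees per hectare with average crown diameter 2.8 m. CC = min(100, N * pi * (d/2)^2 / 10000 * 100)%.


(d/2)^2 = (2.8/2)^2 = 1.4^2 = 1.96
Crown area = 3.141593 * 1.96 = 6.15752 m^2
N * area / 10000 * 100 = 549 * 6.15752 / 10000 * 100 = 33.8048
CC = min(100, 33.8048) = 33.8048 ≈ 33.8%

33.8%


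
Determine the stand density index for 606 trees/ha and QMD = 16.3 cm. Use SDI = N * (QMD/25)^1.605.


QMD/25 = 16.3/25 = 0.652
(0.652)^1.605 = exp(1.605 * ln(0.652)) = exp(1.605 * (-0.427711)) = exp(-0.686476) = 0.503347
SDI = 606 * 0.503347 = 305.028 ≈ 305

305


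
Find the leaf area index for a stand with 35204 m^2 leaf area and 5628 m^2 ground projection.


LAI = 35204 / 5628 = 6.2552 ≈ 6.26

6.26


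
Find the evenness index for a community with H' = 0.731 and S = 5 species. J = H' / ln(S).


ln(5) = 1.60944
J = H' / ln(S) = 0.731 / 1.60944 = 0.454195 ≈ 0.4542

0.4542


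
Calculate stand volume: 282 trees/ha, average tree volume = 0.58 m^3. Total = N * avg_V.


V_stand = 282 * 0.58 = 163.56 ≈ 163.6 m^3/ha

163.6 m^3/ha


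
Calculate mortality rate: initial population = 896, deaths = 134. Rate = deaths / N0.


Mortality rate = 134 / 896 = 0.149554 ≈ 0.1496

0.1496


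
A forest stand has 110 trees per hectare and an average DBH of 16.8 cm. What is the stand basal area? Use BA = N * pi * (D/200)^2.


(D/200)^2 = (16.8/200)^2 = 0.084^2 = 0.007056
Individual BA = 3.141593 * 0.007056 = 0.0221671 m^2
Stand BA = 110 * 0.0221671 = 2.43838 ≈ 2.44 m^2/ha

2.44 m^2/ha


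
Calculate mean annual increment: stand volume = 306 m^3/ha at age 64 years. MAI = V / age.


MAI = 306 / 64 = 4.7813 ≈ 4.78 m^3/ha/yr

4.78 m^3/ha/yr


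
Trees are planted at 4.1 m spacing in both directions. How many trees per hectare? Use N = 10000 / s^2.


N = 10000 / 4.1^2 = 10000 / 16.81 = 594.884 ≈ 595 trees/ha

595 trees/ha


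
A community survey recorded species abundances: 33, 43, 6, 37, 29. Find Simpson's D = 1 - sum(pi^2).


Total N = 33 + 43 + 6 + 37 + 29 = 148
Per-species terms:
  p = 33/148 = 0.222973; p^2 = 0.222973^2 = 0.049717
  p = 43/148 = 0.290541; p^2 = 0.290541^2 = 0.084414
  p = 6/148 = 0.040541; p^2 = 0.040541^2 = 0.001644
  p = 37/148 = 0.250000; p^2 = 0.250000^2 = 0.062500
  p = 29/148 = 0.195946; p^2 = 0.195946^2 = 0.038395
sum(p^2) = 0.049717 + 0.084414 + 0.001644 + 0.062500 + 0.038395 = 0.236670
D = 1 - 0.236670 = 0.763330 ≈ 0.7633

0.7633


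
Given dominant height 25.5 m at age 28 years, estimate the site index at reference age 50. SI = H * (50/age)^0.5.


50/28 = 1.78571
(1.78571)^0.5 = 1.33630
SI = 25.5 * 1.33630 = 34.0757 ≈ 34.1 m

34.1 m


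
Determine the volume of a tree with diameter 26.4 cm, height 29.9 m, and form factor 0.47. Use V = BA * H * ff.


(D/200)^2 = (26.4/200)^2 = 0.132^2 = 0.017424
BA = 3.141593 * 0.017424 = 0.0547391 m^2
V = 0.0547391 * 29.9 * 0.47 = 0.769249 ≈ 0.769 m^3

0.769 m^3


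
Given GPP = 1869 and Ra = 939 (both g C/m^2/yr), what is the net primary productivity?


NPP = GPP - Ra = 1869 - 939 = 930 g C/m^2/yr

930 g C/m^2/yr


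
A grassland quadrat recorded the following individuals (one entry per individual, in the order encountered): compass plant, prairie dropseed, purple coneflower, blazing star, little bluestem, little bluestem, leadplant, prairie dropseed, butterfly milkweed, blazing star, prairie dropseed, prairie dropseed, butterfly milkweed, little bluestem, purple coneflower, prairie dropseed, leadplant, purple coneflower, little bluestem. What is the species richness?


Total individuals logged = 19
Distinct species (count of individuals): compass plant (1), prairie dropseed (5), purple coneflower (3), blazing star (2), little bluestem (4), leadplant (2), butterfly milkweed (2)
Species richness = number of distinct species = 7

7


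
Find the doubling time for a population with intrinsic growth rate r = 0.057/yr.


td = ln(2) / 0.057 = 0.693147 / 0.057 = 12.1605 ≈ 12.2 years

12.2 years


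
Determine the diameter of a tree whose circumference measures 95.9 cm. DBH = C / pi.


DBH = C / pi = 95.9 / 3.141593 = 30.5259 ≈ 30.53 cm

30.53 cm


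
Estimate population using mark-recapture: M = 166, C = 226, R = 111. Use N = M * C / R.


N = M * C / R = 166 * 226 / 111 = 37516 / 111 = 337.98 ≈ 338

338 individuals


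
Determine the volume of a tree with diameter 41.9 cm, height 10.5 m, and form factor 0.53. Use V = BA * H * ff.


(D/200)^2 = (41.9/200)^2 = 0.2095^2 = 0.04389025
BA = 3.141593 * 0.04389025 = 0.137885 m^2
V = 0.137885 * 10.5 * 0.53 = 0.767330 ≈ 0.767 m^3

0.767 m^3


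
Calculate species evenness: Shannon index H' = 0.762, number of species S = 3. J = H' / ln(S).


ln(3) = 1.09861
J = H' / ln(S) = 0.762 / 1.09861 = 0.693604 ≈ 0.6936

0.6936


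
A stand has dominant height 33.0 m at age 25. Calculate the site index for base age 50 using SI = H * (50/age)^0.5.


50/25 = 2.00000
(2.00000)^0.5 = 1.41421
SI = 33.0 * 1.41421 = 46.6689 ≈ 46.7 m

46.7 m


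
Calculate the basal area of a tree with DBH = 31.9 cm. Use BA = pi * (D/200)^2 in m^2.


D/200 = 31.9/200 = 0.1595 m
(D/200)^2 = 0.1595^2 = 0.02544025
BA = 3.141593 * 0.02544025 = 0.0799229 ≈ 0.0799 m^2

0.0799 m^2


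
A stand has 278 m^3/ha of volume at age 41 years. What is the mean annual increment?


MAI = 278 / 41 = 6.7805 ≈ 6.78 m^3/ha/yr

6.78 m^3/ha/yr


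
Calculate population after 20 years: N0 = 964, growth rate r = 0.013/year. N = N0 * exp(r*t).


r*t = 0.013 * 20 = 0.26
exp(0.26) = 1.29693
N = 964 * 1.29693 = 1250.24 ≈ 1250

1250


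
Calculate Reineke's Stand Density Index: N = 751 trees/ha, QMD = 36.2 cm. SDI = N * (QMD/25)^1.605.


QMD/25 = 36.2/25 = 1.448
(1.448)^1.605 = exp(1.605 * ln(1.448)) = exp(1.605 * 0.370183) = exp(0.594144) = 1.81148
SDI = 751 * 1.81148 = 1360.42 ≈ 1360

1360


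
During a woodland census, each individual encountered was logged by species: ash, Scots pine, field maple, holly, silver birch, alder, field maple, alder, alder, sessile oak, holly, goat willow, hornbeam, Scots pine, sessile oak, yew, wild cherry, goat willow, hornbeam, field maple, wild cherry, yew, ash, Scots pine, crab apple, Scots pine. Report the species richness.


Total individuals logged = 26
Distinct species (count of individuals): ash (2), Scots pine (4), field maple (3), holly (2), silver birch (1), alder (3), sessile oak (2), goat willow (2), hornbeam (2), yew (2), wild cherry (2), crab apple (1)
Species richness = number of distinct species = 12

12


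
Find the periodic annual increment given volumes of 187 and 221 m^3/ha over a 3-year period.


PAI = (V2 - V1) / period = (221 - 187) / 3 = 34 / 3 = 11.3333 ≈ 11.33 m^3/ha/yr

11.33 m^3/ha/yr


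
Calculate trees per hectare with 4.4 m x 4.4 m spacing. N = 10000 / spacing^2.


N = 10000 / 4.4^2 = 10000 / 19.36 = 516.529 ≈ 517 trees/ha

517 trees/ha


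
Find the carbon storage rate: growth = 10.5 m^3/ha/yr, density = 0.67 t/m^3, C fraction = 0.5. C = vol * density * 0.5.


C = 10.5 * 0.67 * 0.5 = 3.5175 ≈ 3.52 t C/ha/yr

3.52 t C/ha/yr


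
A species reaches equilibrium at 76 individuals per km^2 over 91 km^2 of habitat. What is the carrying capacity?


K = 76 * 91 = 6916 individuals

6916 individuals


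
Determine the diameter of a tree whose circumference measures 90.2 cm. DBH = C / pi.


DBH = C / pi = 90.2 / 3.141593 = 28.7115 ≈ 28.71 cm

28.71 cm


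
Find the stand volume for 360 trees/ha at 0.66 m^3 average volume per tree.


V_stand = 360 * 0.66 = 237.6 m^3/ha

237.6 m^3/ha


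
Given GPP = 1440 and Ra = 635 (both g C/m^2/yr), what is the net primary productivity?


NPP = GPP - Ra = 1440 - 635 = 805 g C/m^2/yr

805 g C/m^2/yr


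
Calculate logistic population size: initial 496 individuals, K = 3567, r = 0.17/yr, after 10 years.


(K - N0)/N0 = (3567 - 496)/496 = 3071/496 = 6.19153
r*t = 0.17 * 10 = 1.7; exp(-1.7) = 0.182684
6.19153 * 0.182684 = 1.13109
1 + 1.13109 = 2.13109
N = 3567 / 2.13109 = 1673.79 ≈ 1674

1674


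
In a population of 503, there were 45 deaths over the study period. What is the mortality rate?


Mortality rate = 45 / 503 = 0.089463 ≈ 0.0895

0.0895


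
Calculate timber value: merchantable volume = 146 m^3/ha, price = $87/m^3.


Value = 146 * 87 = $12702/ha

$12702/ha


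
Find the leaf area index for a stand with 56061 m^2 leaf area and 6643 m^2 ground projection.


LAI = 56061 / 6643 = 8.4391 ≈ 8.44

8.44


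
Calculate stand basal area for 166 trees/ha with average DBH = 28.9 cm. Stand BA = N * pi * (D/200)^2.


(D/200)^2 = (28.9/200)^2 = 0.1445^2 = 0.02088025
Individual BA = 3.141593 * 0.02088025 = 0.0655972 m^2
Stand BA = 166 * 0.0655972 = 10.8891 ≈ 10.89 m^2/ha

10.89 m^2/ha


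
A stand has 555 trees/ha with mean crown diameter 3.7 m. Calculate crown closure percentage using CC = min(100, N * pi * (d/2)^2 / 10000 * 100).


(d/2)^2 = (3.7/2)^2 = 1.85^2 = 3.4225
Crown area = 3.141593 * 3.4225 = 10.7521 m^2
N * area / 10000 * 100 = 555 * 10.7521 / 10000 * 100 = 59.6742
CC = min(100, 59.6742) = 59.6742 ≈ 59.7%

59.7%


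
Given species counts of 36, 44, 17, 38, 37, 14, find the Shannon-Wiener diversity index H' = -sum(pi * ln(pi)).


Total N = 36 + 44 + 17 + 38 + 37 + 14 = 186
Per-species terms:
  p = 36/186 = 0.193548; ln(p) = -1.642230; p*ln(p) = 0.193548 * (-1.642230) = -0.317850
  p = 44/186 = 0.236559; ln(p) = -1.441558; p*ln(p) = 0.236559 * (-1.441558) = -0.341014
  p = 17/186 = 0.091398; ln(p) = -2.392532; p*ln(p) = 0.091398 * (-2.392532) = -0.218673
  p = 38/186 = 0.204301; ln(p) = -1.588161; p*ln(p) = 0.204301 * (-1.588161) = -0.324463
  p = 37/186 = 0.198925; ln(p) = -1.614827; p*ln(p) = 0.198925 * (-1.614827) = -0.321229
  p = 14/186 = 0.075269; ln(p) = -2.586687; p*ln(p) = 0.075269 * (-2.586687) = -0.194697
sum(p*ln(p)) = (-0.317850) + (-0.341014) + (-0.218673) + (-0.324463) + (-0.321229) + (-0.194697) = -1.717926
H' = -(-1.717926) = 1.717926 ≈ 1.7179

1.7179


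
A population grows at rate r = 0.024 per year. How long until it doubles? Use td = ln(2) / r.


td = ln(2) / 0.024 = 0.693147 / 0.024 = 28.8811 ≈ 28.9 years

28.9 years


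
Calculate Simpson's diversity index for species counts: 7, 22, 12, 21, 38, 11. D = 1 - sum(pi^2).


Total N = 7 + 22 + 12 + 21 + 38 + 11 = 111
Per-species terms:
  p = 7/111 = 0.063063; p^2 = 0.063063^2 = 0.003977
  p = 22/111 = 0.198198; p^2 = 0.198198^2 = 0.039282
  p = 12/111 = 0.108108; p^2 = 0.108108^2 = 0.011687
  p = 21/111 = 0.189189; p^2 = 0.189189^2 = 0.035792
  p = 38/111 = 0.342342; p^2 = 0.342342^2 = 0.117198
  p = 11/111 = 0.099099; p^2 = 0.099099^2 = 0.009821
sum(p^2) = 0.003977 + 0.039282 + 0.011687 + 0.035792 + 0.117198 + 0.009821 = 0.217757
D = 1 - 0.217757 = 0.782243 ≈ 0.7822

0.7822


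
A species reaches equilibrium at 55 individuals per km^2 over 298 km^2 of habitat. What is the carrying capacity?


K = 55 * 298 = 16390 individuals

16390 individuals


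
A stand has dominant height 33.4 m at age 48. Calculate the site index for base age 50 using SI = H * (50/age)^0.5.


50/48 = 1.04167
(1.04167)^0.5 = 1.02062
SI = 33.4 * 1.02062 = 34.0887 ≈ 34.1 m

34.1 m


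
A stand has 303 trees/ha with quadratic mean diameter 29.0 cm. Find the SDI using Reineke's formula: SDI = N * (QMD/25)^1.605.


QMD/25 = 29.0/25 = 1.16
(1.16)^1.605 = exp(1.605 * ln(1.16)) = exp(1.605 * 0.148420) = exp(0.238214) = 1.26898
SDI = 303 * 1.26898 = 384.501 ≈ 385

385


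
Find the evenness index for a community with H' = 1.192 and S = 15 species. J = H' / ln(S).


ln(15) = 2.70805
J = H' / ln(S) = 1.192 / 2.70805 = 0.440169 ≈ 0.4402

0.4402


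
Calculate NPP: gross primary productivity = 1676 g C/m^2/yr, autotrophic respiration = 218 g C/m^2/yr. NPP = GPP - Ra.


NPP = GPP - Ra = 1676 - 218 = 1458 g C/m^2/yr

1458 g C/m^2/yr


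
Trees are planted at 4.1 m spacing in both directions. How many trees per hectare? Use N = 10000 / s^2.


N = 10000 / 4.1^2 = 10000 / 16.81 = 594.884 ≈ 595 trees/ha

595 trees/ha


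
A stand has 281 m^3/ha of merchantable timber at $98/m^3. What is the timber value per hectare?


Value = 281 * 98 = $27538/ha

$27538/ha


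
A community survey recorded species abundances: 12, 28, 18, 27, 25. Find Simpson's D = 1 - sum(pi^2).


Total N = 12 + 28 + 18 + 27 + 25 = 110
Per-species terms:
  p = 12/110 = 0.109091; p^2 = 0.109091^2 = 0.011901
  p = 28/110 = 0.254545; p^2 = 0.254545^2 = 0.064793
  p = 18/110 = 0.163636; p^2 = 0.163636^2 = 0.026777
  p = 27/110 = 0.245455; p^2 = 0.245455^2 = 0.060248
  p = 25/110 = 0.227273; p^2 = 0.227273^2 = 0.051653
sum(p^2) = 0.011901 + 0.064793 + 0.026777 + 0.060248 + 0.051653 = 0.215372
D = 1 - 0.215372 = 0.784628 ≈ 0.7846

0.7846


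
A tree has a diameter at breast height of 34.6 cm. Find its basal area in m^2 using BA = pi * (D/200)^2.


D/200 = 34.6/200 = 0.173 m
(D/200)^2 = 0.173^2 = 0.029929
BA = 3.141593 * 0.029929 = 0.0940247 ≈ 0.0940 m^2

0.0940 m^2


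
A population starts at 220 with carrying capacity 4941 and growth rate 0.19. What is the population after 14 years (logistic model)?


(K - N0)/N0 = (4941 - 220)/220 = 4721/220 = 21.4591
r*t = 0.19 * 14 = 2.66; exp(-2.66) = 0.0699482
21.4591 * 0.0699482 = 1.50103
1 + 1.50103 = 2.50103
N = 4941 / 2.50103 = 1975.59 ≈ 1976

1976


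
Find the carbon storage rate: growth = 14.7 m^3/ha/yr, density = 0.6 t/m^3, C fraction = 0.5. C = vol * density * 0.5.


C = 14.7 * 0.6 * 0.5 = 4.41 t C/ha/yr

4.41 t C/ha/yr


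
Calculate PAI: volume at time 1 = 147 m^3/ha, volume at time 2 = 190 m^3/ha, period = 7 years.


PAI = (V2 - V1) / period = (190 - 147) / 7 = 43 / 7 = 6.1429 ≈ 6.14 m^3/ha/yr

6.14 m^3/ha/yr


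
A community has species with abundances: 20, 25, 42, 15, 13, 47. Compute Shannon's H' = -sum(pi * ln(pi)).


Total N = 20 + 25 + 42 + 15 + 13 + 47 = 162
Per-species terms:
  p = 20/162 = 0.123457; ln(p) = -2.091862; p*ln(p) = 0.123457 * (-2.091862) = -0.258255
  p = 25/162 = 0.154321; ln(p) = -1.868720; p*ln(p) = 0.154321 * (-1.868720) = -0.288383
  p = 42/162 = 0.259259; ln(p) = -1.349928; p*ln(p) = 0.259259 * (-1.349928) = -0.349981
  p = 15/162 = 0.092593; ln(p) = -2.379542; p*ln(p) = 0.092593 * (-2.379542) = -0.220329
  p = 13/162 = 0.080247; ln(p) = -2.522646; p*ln(p) = 0.080247 * (-2.522646) = -0.202435
  p = 47/162 = 0.290123; ln(p) = -1.237450; p*ln(p) = 0.290123 * (-1.237450) = -0.359013
sum(p*ln(p)) = (-0.258255) + (-0.288383) + (-0.349981) + (-0.220329) + (-0.202435) + (-0.359013) = -1.678396
H' = -(-1.678396) = 1.678396 ≈ 1.6784

1.6784


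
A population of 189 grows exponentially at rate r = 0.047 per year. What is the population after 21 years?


r*t = 0.047 * 21 = 0.987
exp(0.987) = 2.68317
N = 189 * 2.68317 = 507.119 ≈ 507

507


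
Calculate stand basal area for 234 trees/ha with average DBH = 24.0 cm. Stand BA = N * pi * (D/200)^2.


(D/200)^2 = (24.0/200)^2 = 0.12^2 = 0.0144
Individual BA = 3.141593 * 0.0144 = 0.0452389 m^2
Stand BA = 234 * 0.0452389 = 10.5859 ≈ 10.59 m^2/ha

10.59 m^2/ha


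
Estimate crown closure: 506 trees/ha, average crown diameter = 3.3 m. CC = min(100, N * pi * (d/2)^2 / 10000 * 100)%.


(d/2)^2 = (3.3/2)^2 = 1.65^2 = 2.7225
Crown area = 3.141593 * 2.7225 = 8.55299 m^2
N * area / 10000 * 100 = 506 * 8.55299 / 10000 * 100 = 43.2781
CC = min(100, 43.2781) = 43.2781 ≈ 43.3%

43.3%


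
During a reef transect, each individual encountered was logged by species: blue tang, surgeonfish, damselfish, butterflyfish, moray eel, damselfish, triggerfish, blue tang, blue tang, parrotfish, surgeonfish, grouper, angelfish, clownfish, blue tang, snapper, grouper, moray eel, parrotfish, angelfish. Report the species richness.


Total individuals logged = 20
Distinct species (count of individuals): blue tang (4), surgeonfish (2), damselfish (2), butterflyfish (1), moray eel (2), triggerfish (1), parrotfish (2), grouper (2), angelfish (2), clownfish (1), snapper (1)
Species richness = number of distinct species = 11

11


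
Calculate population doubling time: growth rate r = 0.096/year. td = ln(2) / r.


td = ln(2) / 0.096 = 0.693147 / 0.096 = 7.22028 ≈ 7.2 years

7.2 years


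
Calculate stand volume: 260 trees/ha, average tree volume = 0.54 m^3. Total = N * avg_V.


V_stand = 260 * 0.54 = 140.4 m^3/ha

140.4 m^3/ha


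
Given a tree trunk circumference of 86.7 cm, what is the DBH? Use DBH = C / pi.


DBH = C / pi = 86.7 / 3.141593 = 27.5975 ≈ 27.60 cm

27.60 cm


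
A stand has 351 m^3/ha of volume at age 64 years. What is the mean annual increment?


MAI = 351 / 64 = 5.4844 ≈ 5.48 m^3/ha/yr

5.48 m^3/ha/yr


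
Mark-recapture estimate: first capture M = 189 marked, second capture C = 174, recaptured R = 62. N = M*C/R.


N = M * C / R = 189 * 174 / 62 = 32886 / 62 = 530.42 ≈ 530

530 individuals


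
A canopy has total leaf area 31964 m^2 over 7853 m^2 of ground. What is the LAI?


LAI = 31964 / 7853 = 4.0703 ≈ 4.07

4.07


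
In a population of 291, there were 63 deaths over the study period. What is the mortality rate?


Mortality rate = 63 / 291 = 0.216495 ≈ 0.2165

0.2165


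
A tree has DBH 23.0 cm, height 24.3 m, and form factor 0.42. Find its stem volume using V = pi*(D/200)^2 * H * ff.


(D/200)^2 = (23.0/200)^2 = 0.115^2 = 0.013225
BA = 3.141593 * 0.013225 = 0.0415476 m^2
V = 0.0415476 * 24.3 * 0.42 = 0.424035 ≈ 0.424 m^3

0.424 m^3


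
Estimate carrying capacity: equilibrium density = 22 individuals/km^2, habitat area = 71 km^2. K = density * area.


K = 22 * 71 = 1562 individuals

1562 individuals


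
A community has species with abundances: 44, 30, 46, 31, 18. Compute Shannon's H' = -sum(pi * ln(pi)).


Total N = 44 + 30 + 46 + 31 + 18 = 169
Per-species terms:
  p = 44/169 = 0.260355; ln(p) = -1.345709; p*ln(p) = 0.260355 * (-1.345709) = -0.350362
  p = 30/169 = 0.177515; ln(p) = -1.728700; p*ln(p) = 0.177515 * (-1.728700) = -0.306870
  p = 46/169 = 0.272189; ln(p) = -1.301259; p*ln(p) = 0.272189 * (-1.301259) = -0.354188
  p = 31/169 = 0.183432; ln(p) = -1.695911; p*ln(p) = 0.183432 * (-1.695911) = -0.311084
  p = 18/169 = 0.106509; ln(p) = -2.239526; p*ln(p) = 0.106509 * (-2.239526) = -0.238530
sum(p*ln(p)) = (-0.350362) + (-0.306870) + (-0.354188) + (-0.311084) + (-0.238530) = -1.561034
H' = -(-1.561034) = 1.561034 ≈ 1.5610

1.5610


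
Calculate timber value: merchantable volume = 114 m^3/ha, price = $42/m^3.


Value = 114 * 42 = $4788/ha

$4788/ha


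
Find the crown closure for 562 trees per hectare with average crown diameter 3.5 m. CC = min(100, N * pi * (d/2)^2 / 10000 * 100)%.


(d/2)^2 = (3.5/2)^2 = 1.75^2 = 3.0625
Crown area = 3.141593 * 3.0625 = 9.62113 m^2
N * area / 10000 * 100 = 562 * 9.62113 / 10000 * 100 = 54.0708
CC = min(100, 54.0708) = 54.0708 ≈ 54.1%

54.1%


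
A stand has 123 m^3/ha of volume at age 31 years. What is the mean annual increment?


MAI = 123 / 31 = 3.9677 ≈ 3.97 m^3/ha/yr

3.97 m^3/ha/yr


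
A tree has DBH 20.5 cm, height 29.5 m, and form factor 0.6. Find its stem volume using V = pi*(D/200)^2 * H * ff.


(D/200)^2 = (20.5/200)^2 = 0.1025^2 = 0.01050625
BA = 3.141593 * 0.01050625 = 0.0330064 m^2
V = 0.0330064 * 29.5 * 0.6 = 0.584213 ≈ 0.584 m^3

0.584 m^3


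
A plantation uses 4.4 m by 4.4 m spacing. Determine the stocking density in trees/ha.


N = 10000 / 4.4^2 = 10000 / 19.36 = 516.529 ≈ 517 trees/ha

517 trees/ha


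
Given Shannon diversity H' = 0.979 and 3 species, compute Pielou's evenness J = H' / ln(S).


ln(3) = 1.09861
J = H' / ln(S) = 0.979 / 1.09861 = 0.891126 ≈ 0.8911

0.8911


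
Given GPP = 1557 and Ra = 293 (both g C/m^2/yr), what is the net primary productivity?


NPP = GPP - Ra = 1557 - 293 = 1264 g C/m^2/yr

1264 g C/m^2/yr


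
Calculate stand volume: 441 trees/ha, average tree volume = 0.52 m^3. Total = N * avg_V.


V_stand = 441 * 0.52 = 229.32 ≈ 229.3 m^3/ha

229.3 m^3/ha


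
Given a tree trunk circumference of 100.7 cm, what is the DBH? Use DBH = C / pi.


DBH = C / pi = 100.7 / 3.141593 = 32.0538 ≈ 32.05 cm

32.05 cm


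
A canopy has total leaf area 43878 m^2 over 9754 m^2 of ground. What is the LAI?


LAI = 43878 / 9754 = 4.4985 ≈ 4.50

4.50


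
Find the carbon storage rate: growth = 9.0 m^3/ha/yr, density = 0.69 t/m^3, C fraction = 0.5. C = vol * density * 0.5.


C = 9.0 * 0.69 * 0.5 = 3.105 ≈ 3.11 t C/ha/yr

3.11 t C/ha/yr


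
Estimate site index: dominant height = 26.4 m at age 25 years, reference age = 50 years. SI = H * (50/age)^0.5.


50/25 = 2.00000
(2.00000)^0.5 = 1.41421
SI = 26.4 * 1.41421 = 37.3351 ≈ 37.3 m

37.3 m


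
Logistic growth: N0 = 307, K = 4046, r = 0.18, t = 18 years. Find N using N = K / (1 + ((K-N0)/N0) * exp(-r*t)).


(K - N0)/N0 = (4046 - 307)/307 = 3739/307 = 12.1792
r*t = 0.18 * 18 = 3.24; exp(-3.24) = 0.0391639
12.1792 * 0.0391639 = 0.476985
1 + 0.476985 = 1.47699
N = 4046 / 1.47699 = 2739.36 ≈ 2739

2739


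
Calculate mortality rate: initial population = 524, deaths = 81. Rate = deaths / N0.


Mortality rate = 81 / 524 = 0.154580 ≈ 0.1546

0.1546


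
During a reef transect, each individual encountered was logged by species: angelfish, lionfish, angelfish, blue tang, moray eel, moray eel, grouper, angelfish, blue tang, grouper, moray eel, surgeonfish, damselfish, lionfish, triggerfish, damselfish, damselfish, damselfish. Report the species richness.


Total individuals logged = 18
Distinct species (count of individuals): angelfish (3), lionfish (2), blue tang (2), moray eel (3), grouper (2), surgeonfish (1), damselfish (4), triggerfish (1)
Species richness = number of distinct species = 8

8


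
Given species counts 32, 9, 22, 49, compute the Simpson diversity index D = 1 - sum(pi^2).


Total N = 32 + 9 + 22 + 49 = 112
Per-species terms:
  p = 32/112 = 0.285714; p^2 = 0.285714^2 = 0.081632
  p = 9/112 = 0.080357; p^2 = 0.080357^2 = 0.006457
  p = 22/112 = 0.196429; p^2 = 0.196429^2 = 0.038584
  p = 49/112 = 0.437500; p^2 = 0.437500^2 = 0.191406
sum(p^2) = 0.081632 + 0.006457 + 0.038584 + 0.191406 = 0.318079
D = 1 - 0.318079 = 0.681921 ≈ 0.6819

0.6819


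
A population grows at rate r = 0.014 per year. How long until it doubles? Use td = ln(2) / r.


td = ln(2) / 0.014 = 0.693147 / 0.014 = 49.5105 ≈ 49.5 years

49.5 years


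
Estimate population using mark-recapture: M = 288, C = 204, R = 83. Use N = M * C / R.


N = M * C / R = 288 * 204 / 83 = 58752 / 83 = 707.86 ≈ 708

708 individuals


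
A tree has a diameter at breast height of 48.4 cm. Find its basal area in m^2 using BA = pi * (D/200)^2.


D/200 = 48.4/200 = 0.242 m
(D/200)^2 = 0.242^2 = 0.058564
BA = 3.141593 * 0.058564 = 0.183984 ≈ 0.1840 m^2

0.1840 m^2


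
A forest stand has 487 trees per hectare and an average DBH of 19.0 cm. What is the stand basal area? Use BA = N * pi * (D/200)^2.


(D/200)^2 = (19.0/200)^2 = 0.095^2 = 0.009025
Individual BA = 3.141593 * 0.009025 = 0.0283529 m^2
Stand BA = 487 * 0.0283529 = 13.8079 ≈ 13.81 m^2/ha

13.81 m^2/ha


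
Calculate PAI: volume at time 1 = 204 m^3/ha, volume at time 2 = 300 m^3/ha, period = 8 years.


PAI = (V2 - V1) / period = (300 - 204) / 8 = 96 / 8 = 12.00 m^3/ha/yr

12.00 m^3/ha/yr


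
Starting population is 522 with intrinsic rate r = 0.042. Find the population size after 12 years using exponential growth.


r*t = 0.042 * 12 = 0.504
exp(0.504) = 1.65533
N = 522 * 1.65533 = 864.082 ≈ 864

864


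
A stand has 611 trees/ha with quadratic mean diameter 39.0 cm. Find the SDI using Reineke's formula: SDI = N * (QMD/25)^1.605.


QMD/25 = 39.0/25 = 1.56
(1.56)^1.605 = exp(1.605 * ln(1.56)) = exp(1.605 * 0.444686) = exp(0.713721) = 2.04157
SDI = 611 * 2.04157 = 1247.40 ≈ 1247

1247


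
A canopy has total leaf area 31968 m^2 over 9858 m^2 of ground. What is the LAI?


LAI = 31968 / 9858 = 3.2428 ≈ 3.24

3.24


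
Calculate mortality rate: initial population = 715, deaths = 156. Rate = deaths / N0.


Mortality rate = 156 / 715 = 0.218182 ≈ 0.2182

0.2182


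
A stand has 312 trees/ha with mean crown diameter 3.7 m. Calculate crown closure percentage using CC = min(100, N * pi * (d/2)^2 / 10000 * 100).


(d/2)^2 = (3.7/2)^2 = 1.85^2 = 3.4225
Crown area = 3.141593 * 3.4225 = 10.7521 m^2
N * area / 10000 * 100 = 312 * 10.7521 / 10000 * 100 = 33.5466
CC = min(100, 33.5466) = 33.5466 ≈ 33.5%

33.5%


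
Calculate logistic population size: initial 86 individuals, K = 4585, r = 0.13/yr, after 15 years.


(K - N0)/N0 = (4585 - 86)/86 = 4499/86 = 52.3140
r*t = 0.13 * 15 = 1.95; exp(-1.95) = 0.142274
52.3140 * 0.142274 = 7.44292
1 + 7.44292 = 8.44292
N = 4585 / 8.44292 = 543.059 ≈ 543

543


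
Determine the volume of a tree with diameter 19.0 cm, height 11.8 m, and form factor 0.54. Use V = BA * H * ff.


(D/200)^2 = (19.0/200)^2 = 0.095^2 = 0.009025
BA = 3.141593 * 0.009025 = 0.0283529 m^2
V = 0.0283529 * 11.8 * 0.54 = 0.180665 ≈ 0.181 m^3

0.181 m^3


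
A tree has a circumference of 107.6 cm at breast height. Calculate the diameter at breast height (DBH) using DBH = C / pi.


DBH = C / pi = 107.6 / 3.141593 = 34.2501 ≈ 34.25 cm

34.25 cm


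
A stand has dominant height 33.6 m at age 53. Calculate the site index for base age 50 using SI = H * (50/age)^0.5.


50/53 = 0.943396
(0.943396)^0.5 = 0.971286
SI = 33.6 * 0.971286 = 32.6352 ≈ 32.6 m

32.6 m


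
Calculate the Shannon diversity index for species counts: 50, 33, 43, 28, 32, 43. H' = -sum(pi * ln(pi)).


Total N = 50 + 33 + 43 + 28 + 32 + 43 = 229
Per-species terms:
  p = 50/229 = 0.218341; ln(p) = -1.521697; p*ln(p) = 0.218341 * (-1.521697) = -0.332249
  p = 33/229 = 0.144105; ln(p) = -1.937213; p*ln(p) = 0.144105 * (-1.937213) = -0.279162
  p = 43/229 = 0.187773; ln(p) = -1.672521; p*ln(p) = 0.187773 * (-1.672521) = -0.314054
  p = 28/229 = 0.122271; ln(p) = -2.101515; p*ln(p) = 0.122271 * (-2.101515) = -0.256954
  p = 32/229 = 0.139738; ln(p) = -1.967986; p*ln(p) = 0.139738 * (-1.967986) = -0.275002
  p = 43/229 = 0.187773; ln(p) = -1.672521; p*ln(p) = 0.187773 * (-1.672521) = -0.314054
sum(p*ln(p)) = (-0.332249) + (-0.279162) + (-0.314054) + (-0.256954) + (-0.275002) + (-0.314054) = -1.771475
H' = -(-1.771475) = 1.771475 ≈ 1.7715

1.7715


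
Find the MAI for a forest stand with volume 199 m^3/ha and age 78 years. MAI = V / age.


MAI = 199 / 78 = 2.5513 ≈ 2.55 m^3/ha/yr

2.55 m^3/ha/yr


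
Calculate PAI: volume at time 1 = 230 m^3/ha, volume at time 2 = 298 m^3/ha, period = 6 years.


PAI = (V2 - V1) / period = (298 - 230) / 6 = 68 / 6 = 11.3333 ≈ 11.33 m^3/ha/yr

11.33 m^3/ha/yr


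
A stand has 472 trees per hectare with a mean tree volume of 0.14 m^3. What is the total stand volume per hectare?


V_stand = 472 * 0.14 = 66.08 ≈ 66.1 m^3/ha

66.1 m^3/ha


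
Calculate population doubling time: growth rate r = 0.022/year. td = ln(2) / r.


td = ln(2) / 0.022 = 0.693147 / 0.022 = 31.5067 ≈ 31.5 years

31.5 years


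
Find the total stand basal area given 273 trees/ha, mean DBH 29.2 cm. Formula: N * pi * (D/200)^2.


(D/200)^2 = (29.2/200)^2 = 0.146^2 = 0.021316
Individual BA = 3.141593 * 0.021316 = 0.0669662 m^2
Stand BA = 273 * 0.0669662 = 18.2818 ≈ 18.28 m^2/ha

18.28 m^2/ha
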